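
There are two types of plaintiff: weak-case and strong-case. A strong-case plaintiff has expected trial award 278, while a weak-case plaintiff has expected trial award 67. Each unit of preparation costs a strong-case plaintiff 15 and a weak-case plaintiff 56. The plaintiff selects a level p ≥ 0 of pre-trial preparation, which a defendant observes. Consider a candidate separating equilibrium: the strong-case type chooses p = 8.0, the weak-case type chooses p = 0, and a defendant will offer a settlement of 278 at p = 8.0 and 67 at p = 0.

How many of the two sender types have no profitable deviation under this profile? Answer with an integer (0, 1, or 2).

Strong-case type: signal → 278 − 15 × 8.0 = 158; deviate to 0 → 67. IC holds (158 ≥ 67).
Weak-case type: stay at 0 → 67; mimic → 278 − 56 × 8.0 = -170. IC holds (67 ≥ -170).
2 of 2 constraints hold, so this is a separating equilibrium.

2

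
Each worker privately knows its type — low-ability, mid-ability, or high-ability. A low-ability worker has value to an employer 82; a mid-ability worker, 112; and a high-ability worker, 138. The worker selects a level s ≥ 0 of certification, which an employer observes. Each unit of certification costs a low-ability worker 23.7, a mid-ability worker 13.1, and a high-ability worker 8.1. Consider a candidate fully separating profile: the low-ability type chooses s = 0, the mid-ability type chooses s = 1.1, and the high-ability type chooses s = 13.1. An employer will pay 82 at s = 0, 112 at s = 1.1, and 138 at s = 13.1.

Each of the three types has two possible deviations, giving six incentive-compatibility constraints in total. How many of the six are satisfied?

3

Low-ability (own payoff 82): to s=1.1 gives 112 − 23.7×1.1 = 85.93 → profitable ✗; to s=13.1 gives 138 − 23.7×13.1 = -172.47 → no gain ✓.
Mid-ability (own payoff 112 − 13.1×1.1 = 97.59): to s=0 gives 82 → no gain ✓; to s=13.1 gives 138 − 13.1×13.1 = -33.61 → no gain ✓.
High-ability (own payoff 138 − 8.1×13.1 = 31.89): to s=0 gives 82 → profitable ✗; to s=1.1 gives 112 − 8.1×1.1 = 103.09 → profitable ✗.
3 of the 6 constraints hold; not an equilibrium.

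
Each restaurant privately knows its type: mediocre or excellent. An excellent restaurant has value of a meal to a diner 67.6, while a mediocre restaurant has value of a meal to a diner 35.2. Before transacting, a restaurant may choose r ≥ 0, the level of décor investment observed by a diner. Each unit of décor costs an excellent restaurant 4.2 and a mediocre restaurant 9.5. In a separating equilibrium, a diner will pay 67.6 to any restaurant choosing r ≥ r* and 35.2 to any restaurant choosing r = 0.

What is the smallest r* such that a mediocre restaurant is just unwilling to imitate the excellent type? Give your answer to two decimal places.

3.41

A mediocre restaurant choosing r = 0 receives 35.2.
Imitating at r* instead would pay 67.6 at cost 9.5·r*, netting 67.6 − 9.5·r*.
Indifference: 35.2 = 67.6 − 9.5·r*, so r* = (67.6 − 35.2) / 9.5 ≈ 3.41.
At r* the mediocre type's incentive constraint just binds; the excellent type strictly prefers r* since its per-unit cost is lower.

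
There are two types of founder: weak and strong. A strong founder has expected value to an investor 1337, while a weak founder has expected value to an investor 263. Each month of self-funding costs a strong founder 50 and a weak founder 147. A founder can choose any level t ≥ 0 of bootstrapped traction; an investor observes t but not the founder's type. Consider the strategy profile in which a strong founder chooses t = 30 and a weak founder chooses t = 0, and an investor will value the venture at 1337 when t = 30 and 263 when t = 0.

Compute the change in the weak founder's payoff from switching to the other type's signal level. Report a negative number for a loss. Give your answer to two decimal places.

Playing t = 0 the weak founder receives 263.
Deviating to t = 30 brings payment 1337 at cost 147 × 30 = 4410, netting -3073.
Gain from deviating: -3073 − 263 = -3336.00.
The gain is negative, so the weak type's incentive-compatibility constraint is satisfied.

-3336.00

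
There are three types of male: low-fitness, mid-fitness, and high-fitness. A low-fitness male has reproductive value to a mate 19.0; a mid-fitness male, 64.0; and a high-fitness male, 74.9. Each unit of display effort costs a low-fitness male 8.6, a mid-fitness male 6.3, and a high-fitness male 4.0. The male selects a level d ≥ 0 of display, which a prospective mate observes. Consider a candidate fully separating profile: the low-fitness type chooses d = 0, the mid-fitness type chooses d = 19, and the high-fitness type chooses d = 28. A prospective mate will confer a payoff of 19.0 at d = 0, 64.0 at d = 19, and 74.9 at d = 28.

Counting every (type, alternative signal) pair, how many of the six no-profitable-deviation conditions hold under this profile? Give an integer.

3

Low-fitness (own payoff 19.0): to d=19 gives 64.0 − 8.6×19 = -99.4 → no gain ✓; to d=28 gives 74.9 − 8.6×28 = -165.9 → no gain ✓.
High-fitness (own payoff 74.9 − 4.0×28 = -37.1): to d=0 gives 19.0 → profitable ✗; to d=19 gives 64.0 − 4.0×19 = -12 → profitable ✗.
Mid-fitness (own payoff 64.0 − 6.3×19 = -55.7): to d=0 gives 19.0 → profitable ✗; to d=28 gives 74.9 − 6.3×28 = -101.5 → no gain ✓.
3 of the 6 constraints hold; not an equilibrium.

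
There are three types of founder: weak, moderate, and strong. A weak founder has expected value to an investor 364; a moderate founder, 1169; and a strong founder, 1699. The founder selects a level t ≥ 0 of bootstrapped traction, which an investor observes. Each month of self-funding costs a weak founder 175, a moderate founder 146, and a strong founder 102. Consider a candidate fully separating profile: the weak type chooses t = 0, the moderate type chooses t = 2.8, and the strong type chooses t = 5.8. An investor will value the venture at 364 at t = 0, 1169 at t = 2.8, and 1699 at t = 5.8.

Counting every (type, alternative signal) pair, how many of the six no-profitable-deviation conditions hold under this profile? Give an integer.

3

Weak (own payoff 364): to t=2.8 gives 1169 − 175×2.8 = 679 → profitable ✗; to t=5.8 gives 1699 − 175×5.8 = 684 → profitable ✗.
Strong (own payoff 1699 − 102×5.8 = 1107.4): to t=0 gives 364 → no gain ✓; to t=2.8 gives 1169 − 102×2.8 = 883.4 → no gain ✓.
Moderate (own payoff 1169 − 146×2.8 = 760.2): to t=0 gives 364 → no gain ✓; to t=5.8 gives 1699 − 146×5.8 = 852.2 → profitable ✗.
3 of the 6 constraints hold; not an equilibrium.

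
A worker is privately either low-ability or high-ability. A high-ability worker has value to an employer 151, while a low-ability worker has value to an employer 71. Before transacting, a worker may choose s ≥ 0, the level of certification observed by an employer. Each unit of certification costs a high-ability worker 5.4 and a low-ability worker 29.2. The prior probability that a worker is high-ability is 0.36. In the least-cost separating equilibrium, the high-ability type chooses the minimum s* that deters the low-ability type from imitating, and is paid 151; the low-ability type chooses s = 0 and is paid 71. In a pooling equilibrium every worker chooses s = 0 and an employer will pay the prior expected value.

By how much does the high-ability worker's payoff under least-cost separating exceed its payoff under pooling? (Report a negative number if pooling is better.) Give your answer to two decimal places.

36.41

Least-cost separating signal: s* solves 71 = 151 − 29.2·s*, so s* = (151 − 71)/29.2 ≈ 2.7397.
High-ability type's separating payoff: 151 − 5.4 × s* = 151 − 5.4 × (151 − 71)/29.2 = 151 − 432/29.2 ≈ 136.2055.
Pooling payoff: 0.36 × 151 + 0.64 × 71 = 99.8.
Difference: 136.2055 − 99.8 = 36.4055, i.e. 36.41 to two decimal places.
The high-ability type prefers to separate.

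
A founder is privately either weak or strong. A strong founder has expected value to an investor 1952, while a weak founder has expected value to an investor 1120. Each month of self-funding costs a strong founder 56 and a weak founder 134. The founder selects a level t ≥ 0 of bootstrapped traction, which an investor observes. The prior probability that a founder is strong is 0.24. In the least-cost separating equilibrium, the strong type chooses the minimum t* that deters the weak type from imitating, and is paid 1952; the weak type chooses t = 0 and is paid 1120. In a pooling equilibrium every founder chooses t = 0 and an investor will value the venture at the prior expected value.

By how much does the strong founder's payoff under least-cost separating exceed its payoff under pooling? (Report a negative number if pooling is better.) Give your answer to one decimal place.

284.6

Least-cost separating signal: t* solves 1120 = 1952 − 134·t*, so t* = (1952 − 1120)/134 ≈ 6.2090.
Strong type's separating payoff: 1952 − 56 × t* = 1952 − 56 × (1952 − 1120)/134 = 1952 − 46592/134 ≈ 1604.299.
Pooling payoff: 0.24 × 1952 + 0.76 × 1120 = 1319.68.
Difference: 1604.299 − 1319.68 = 284.619, i.e. 284.6 to one decimal place.
The strong type prefers to separate.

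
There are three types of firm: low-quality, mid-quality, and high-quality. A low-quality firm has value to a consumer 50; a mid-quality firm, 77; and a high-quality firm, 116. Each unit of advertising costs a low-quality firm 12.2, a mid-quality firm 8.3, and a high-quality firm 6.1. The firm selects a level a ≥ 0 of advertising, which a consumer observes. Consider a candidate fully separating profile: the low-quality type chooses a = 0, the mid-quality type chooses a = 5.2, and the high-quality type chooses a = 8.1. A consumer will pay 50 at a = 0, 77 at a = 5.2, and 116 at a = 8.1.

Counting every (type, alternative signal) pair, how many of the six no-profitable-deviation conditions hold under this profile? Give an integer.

4

High-quality (own payoff 116 − 6.1×8.1 = 66.59): to a=0 gives 50 → no gain ✓; to a=5.2 gives 77 − 6.1×5.2 = 45.28 → no gain ✓.
Mid-quality (own payoff 77 − 8.3×5.2 = 33.84): to a=0 gives 50 → profitable ✗; to a=8.1 gives 116 − 8.3×8.1 = 48.77 → profitable ✗.
Low-quality (own payoff 50): to a=5.2 gives 77 − 12.2×5.2 = 13.56 → no gain ✓; to a=8.1 gives 116 − 12.2×8.1 = 17.18 → no gain ✓.
4 of the 6 constraints hold; not an equilibrium.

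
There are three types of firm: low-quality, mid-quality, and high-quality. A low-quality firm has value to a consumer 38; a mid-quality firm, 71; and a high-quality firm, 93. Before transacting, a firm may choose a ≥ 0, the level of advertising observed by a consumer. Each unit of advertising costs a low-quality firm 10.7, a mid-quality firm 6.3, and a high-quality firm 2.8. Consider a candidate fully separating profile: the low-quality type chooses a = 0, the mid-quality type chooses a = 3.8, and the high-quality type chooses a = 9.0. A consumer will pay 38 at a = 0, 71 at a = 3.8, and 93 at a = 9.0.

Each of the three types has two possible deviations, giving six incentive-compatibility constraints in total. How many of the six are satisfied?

High-quality (own payoff 93 − 2.8×9.0 = 67.8): to a=0 gives 38 → no gain ✓; to a=3.8 gives 71 − 2.8×3.8 = 60.36 → no gain ✓.
Mid-quality (own payoff 71 − 6.3×3.8 = 47.06): to a=0 gives 38 → no gain ✓; to a=9.0 gives 93 − 6.3×9.0 = 36.3 → no gain ✓.
Low-quality (own payoff 38): to a=3.8 gives 71 − 10.7×3.8 = 30.34 → no gain ✓; to a=9.0 gives 93 − 10.7×9.0 = -3.3 → no gain ✓.
6 of the 6 constraints hold; this profile is a separating equilibrium.

6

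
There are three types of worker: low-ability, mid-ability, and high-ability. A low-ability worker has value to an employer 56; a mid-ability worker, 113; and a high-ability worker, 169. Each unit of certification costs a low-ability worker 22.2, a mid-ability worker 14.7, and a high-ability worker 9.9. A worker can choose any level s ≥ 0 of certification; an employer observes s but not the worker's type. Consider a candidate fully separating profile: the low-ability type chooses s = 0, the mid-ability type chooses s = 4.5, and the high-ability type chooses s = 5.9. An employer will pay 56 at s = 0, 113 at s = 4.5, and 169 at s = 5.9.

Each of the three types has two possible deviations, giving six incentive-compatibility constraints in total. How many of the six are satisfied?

4

Low-ability (own payoff 56): to s=4.5 gives 113 − 22.2×4.5 = 13.1 → no gain ✓; to s=5.9 gives 169 − 22.2×5.9 = 38.02 → no gain ✓.
Mid-ability (own payoff 113 − 14.7×4.5 = 46.85): to s=0 gives 56 → profitable ✗; to s=5.9 gives 169 − 14.7×5.9 = 82.27 → profitable ✗.
High-ability (own payoff 169 − 9.9×5.9 = 110.59): to s=0 gives 56 → no gain ✓; to s=4.5 gives 113 − 9.9×4.5 = 68.45 → no gain ✓.
4 of the 6 constraints hold; not an equilibrium.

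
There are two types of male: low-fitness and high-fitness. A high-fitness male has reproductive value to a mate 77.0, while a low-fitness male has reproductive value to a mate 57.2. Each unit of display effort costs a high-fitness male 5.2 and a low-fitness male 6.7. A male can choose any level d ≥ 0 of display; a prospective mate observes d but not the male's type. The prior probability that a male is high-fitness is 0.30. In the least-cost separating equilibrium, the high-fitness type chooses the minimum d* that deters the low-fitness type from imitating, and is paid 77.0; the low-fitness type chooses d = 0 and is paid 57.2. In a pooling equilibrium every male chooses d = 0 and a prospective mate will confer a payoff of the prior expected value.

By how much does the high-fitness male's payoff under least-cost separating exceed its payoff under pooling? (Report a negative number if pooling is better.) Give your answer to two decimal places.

-1.51

Least-cost separating signal: d* solves 57.2 = 77.0 − 6.7·d*, so d* = (77.0 − 57.2)/6.7 ≈ 2.9552.
High-fitness type's separating payoff: 77.0 − 5.2 × d* = 77.0 − 5.2 × (77.0 − 57.2)/6.7 = 77.0 − 102.96/6.7 ≈ 61.6328.
Pooling payoff: 0.30 × 77.0 + 0.70 × 57.2 = 63.14.
Difference: 61.6328 − 63.14 = -1.5072, i.e. -1.51 to two decimal places.
The high-fitness type would prefer the pooling outcome.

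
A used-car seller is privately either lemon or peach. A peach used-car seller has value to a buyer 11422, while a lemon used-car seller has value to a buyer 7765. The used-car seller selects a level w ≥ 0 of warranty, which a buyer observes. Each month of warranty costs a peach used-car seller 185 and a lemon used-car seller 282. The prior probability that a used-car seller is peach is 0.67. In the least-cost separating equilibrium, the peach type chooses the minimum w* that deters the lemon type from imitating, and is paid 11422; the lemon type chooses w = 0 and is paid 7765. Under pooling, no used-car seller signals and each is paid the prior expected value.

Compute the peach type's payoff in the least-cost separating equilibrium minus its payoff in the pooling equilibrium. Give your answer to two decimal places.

-1192.29

Least-cost separating signal: w* solves 7765 = 11422 − 282·w*, so w* = (11422 − 7765)/282 ≈ 12.9681.
Peach type's separating payoff: 11422 − 185 × w* = 11422 − 185 × (11422 − 7765)/282 = 11422 − 676545/282 ≈ 9022.9043.
Pooling payoff: 0.67 × 11422 + 0.33 × 7765 = 10215.19.
Difference: 9022.9043 − 10215.19 = -1192.2857, i.e. -1192.29 to two decimal places.
The peach type would prefer the pooling outcome.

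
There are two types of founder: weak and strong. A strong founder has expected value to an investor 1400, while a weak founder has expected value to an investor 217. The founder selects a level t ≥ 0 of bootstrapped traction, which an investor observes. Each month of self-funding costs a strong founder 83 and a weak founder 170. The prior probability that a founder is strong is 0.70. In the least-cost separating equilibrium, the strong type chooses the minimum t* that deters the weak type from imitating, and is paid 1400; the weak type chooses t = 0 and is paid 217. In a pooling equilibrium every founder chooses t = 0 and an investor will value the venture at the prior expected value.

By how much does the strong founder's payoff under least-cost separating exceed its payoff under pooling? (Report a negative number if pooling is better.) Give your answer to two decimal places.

-222.68

Least-cost separating signal: t* solves 217 = 1400 − 170·t*, so t* = (1400 − 217)/170 ≈ 6.9588.
Strong type's separating payoff: 1400 − 83 × t* = 1400 − 83 × (1400 − 217)/170 = 1400 − 98189/170 ≈ 822.4176.
Pooling payoff: 0.70 × 1400 + 0.30 × 217 = 1045.1.
Difference: 822.4176 − 1045.1 = -222.6824, i.e. -222.68 to two decimal places.
The strong type would prefer the pooling outcome.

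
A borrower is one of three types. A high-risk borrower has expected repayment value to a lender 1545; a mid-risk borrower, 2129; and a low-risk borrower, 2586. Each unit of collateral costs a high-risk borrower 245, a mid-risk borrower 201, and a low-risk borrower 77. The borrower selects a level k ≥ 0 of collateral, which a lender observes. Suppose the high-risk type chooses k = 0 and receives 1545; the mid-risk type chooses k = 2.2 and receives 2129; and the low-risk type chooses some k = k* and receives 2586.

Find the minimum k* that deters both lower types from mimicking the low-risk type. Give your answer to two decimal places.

Mid-risk type (on-path payoff 2129 − 201×2.2 = 1686.8) won't mimic when 1686.8 ≥ 2586 − 201·k*, i.e. k* ≥ 4.47.
High-risk type (on-path payoff 1545) won't mimic when 1545 ≥ 2586 − 245·k*, i.e. k* ≥ 4.25.
Both must hold, so k* = max(4.25, 4.47) = 4.47. The mid-risk type's constraint binds.

4.47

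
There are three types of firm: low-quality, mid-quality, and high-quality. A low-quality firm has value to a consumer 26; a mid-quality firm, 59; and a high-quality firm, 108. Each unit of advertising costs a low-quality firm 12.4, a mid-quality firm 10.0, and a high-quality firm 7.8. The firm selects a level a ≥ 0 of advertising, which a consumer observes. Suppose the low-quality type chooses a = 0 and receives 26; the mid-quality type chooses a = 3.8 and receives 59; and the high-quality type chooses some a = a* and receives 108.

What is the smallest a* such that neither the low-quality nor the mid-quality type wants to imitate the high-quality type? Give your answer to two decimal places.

8.70

Mid-quality type (on-path payoff 59 − 10.0×3.8 = 21) won't mimic when 21 ≥ 108 − 10.0·a*, i.e. a* ≥ 8.70.
Low-quality type (on-path payoff 26) won't mimic when 26 ≥ 108 − 12.4·a*, i.e. a* ≥ 6.61.
Both must hold, so a* = max(6.61, 8.70) = 8.70. The mid-quality type's constraint binds.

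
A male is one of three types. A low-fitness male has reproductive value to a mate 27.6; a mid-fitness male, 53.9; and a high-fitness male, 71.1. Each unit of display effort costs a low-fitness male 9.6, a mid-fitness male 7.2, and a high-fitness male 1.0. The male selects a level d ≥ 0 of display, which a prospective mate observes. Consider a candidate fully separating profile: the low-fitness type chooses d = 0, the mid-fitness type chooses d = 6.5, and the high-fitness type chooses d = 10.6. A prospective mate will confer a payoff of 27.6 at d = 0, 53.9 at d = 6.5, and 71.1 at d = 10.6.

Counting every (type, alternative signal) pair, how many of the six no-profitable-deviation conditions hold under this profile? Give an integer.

5

Mid-fitness (own payoff 53.9 − 7.2×6.5 = 7.1): to d=0 gives 27.6 → profitable ✗; to d=10.6 gives 71.1 − 7.2×10.6 = -5.22 → no gain ✓.
Low-fitness (own payoff 27.6): to d=6.5 gives 53.9 − 9.6×6.5 = -8.5 → no gain ✓; to d=10.6 gives 71.1 − 9.6×10.6 = -30.66 → no gain ✓.
High-fitness (own payoff 71.1 − 1.0×10.6 = 60.5): to d=0 gives 27.6 → no gain ✓; to d=6.5 gives 53.9 − 1.0×6.5 = 47.4 → no gain ✓.
5 of the 6 constraints hold; not an equilibrium.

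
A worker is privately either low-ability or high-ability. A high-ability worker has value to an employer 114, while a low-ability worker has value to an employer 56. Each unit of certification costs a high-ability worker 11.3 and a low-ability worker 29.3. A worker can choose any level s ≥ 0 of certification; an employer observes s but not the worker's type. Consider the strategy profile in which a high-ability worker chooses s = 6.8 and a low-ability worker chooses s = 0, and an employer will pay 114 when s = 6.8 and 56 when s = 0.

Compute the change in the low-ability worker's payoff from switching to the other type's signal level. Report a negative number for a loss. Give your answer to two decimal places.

Playing s = 0 the low-ability worker receives 56.
Deviating to s = 6.8 brings payment 114 at cost 29.3 × 6.8 = 199.24, netting -85.24.
Gain from deviating: -85.24 − 56 = -141.24.
The gain is negative, so the low-ability type's incentive-compatibility constraint is satisfied.

-141.24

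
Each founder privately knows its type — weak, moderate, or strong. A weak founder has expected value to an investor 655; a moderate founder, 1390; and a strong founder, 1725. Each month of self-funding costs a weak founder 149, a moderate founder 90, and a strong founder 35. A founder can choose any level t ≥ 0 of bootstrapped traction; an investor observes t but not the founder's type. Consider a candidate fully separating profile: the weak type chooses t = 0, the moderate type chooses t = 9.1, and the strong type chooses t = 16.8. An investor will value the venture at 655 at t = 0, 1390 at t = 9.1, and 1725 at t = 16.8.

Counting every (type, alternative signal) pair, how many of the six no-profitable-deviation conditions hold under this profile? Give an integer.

Strong (own payoff 1725 − 35×16.8 = 1137): to t=0 gives 655 → no gain ✓; to t=9.1 gives 1390 − 35×9.1 = 1071.5 → no gain ✓.
Weak (own payoff 655): to t=9.1 gives 1390 − 149×9.1 = 34.1 → no gain ✓; to t=16.8 gives 1725 − 149×16.8 = -778.2 → no gain ✓.
Moderate (own payoff 1390 − 90×9.1 = 571): to t=0 gives 655 → profitable ✗; to t=16.8 gives 1725 − 90×16.8 = 213 → no gain ✓.
5 of the 6 constraints hold; not an equilibrium.

5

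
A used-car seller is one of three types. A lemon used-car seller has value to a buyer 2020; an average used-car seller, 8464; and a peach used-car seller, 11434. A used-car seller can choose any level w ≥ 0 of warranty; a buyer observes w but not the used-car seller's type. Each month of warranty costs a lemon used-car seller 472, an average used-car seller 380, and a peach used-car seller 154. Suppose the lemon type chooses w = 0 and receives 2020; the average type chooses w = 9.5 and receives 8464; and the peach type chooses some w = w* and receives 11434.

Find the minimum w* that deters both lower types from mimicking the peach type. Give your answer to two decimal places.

Lemon type (on-path payoff 2020) won't mimic when 2020 ≥ 11434 − 472·w*, i.e. w* ≥ 19.94.
Average type (on-path payoff 8464 − 380×9.5 = 4854) won't mimic when 4854 ≥ 11434 − 380·w*, i.e. w* ≥ 17.32.
Both must hold, so w* = max(19.94, 17.32) = 19.94. The lemon type's constraint binds.

19.94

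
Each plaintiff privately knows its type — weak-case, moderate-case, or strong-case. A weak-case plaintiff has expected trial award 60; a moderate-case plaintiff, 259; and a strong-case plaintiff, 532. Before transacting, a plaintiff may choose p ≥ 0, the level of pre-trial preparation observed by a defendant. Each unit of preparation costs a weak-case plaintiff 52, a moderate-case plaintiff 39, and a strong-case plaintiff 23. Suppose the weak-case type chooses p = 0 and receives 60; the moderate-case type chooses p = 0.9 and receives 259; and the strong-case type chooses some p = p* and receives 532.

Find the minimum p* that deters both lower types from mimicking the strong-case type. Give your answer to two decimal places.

9.08

Weak-case type (on-path payoff 60) won't mimic when 60 ≥ 532 − 52·p*, i.e. p* ≥ 9.08.
Moderate-case type (on-path payoff 259 − 39×0.9 = 223.9) won't mimic when 223.9 ≥ 532 − 39·p*, i.e. p* ≥ 7.90.
Both must hold, so p* = max(9.08, 7.90) = 9.08. The weak-case type's constraint binds.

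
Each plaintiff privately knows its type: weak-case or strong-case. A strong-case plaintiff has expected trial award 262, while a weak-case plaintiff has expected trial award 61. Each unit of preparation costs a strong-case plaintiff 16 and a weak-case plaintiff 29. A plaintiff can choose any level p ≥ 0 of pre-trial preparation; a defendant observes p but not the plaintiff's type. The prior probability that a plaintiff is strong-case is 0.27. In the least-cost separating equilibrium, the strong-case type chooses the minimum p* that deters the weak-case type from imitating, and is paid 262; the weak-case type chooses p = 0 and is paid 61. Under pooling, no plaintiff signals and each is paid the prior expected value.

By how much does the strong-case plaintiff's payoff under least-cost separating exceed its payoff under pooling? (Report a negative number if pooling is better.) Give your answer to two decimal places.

35.83

Least-cost separating signal: p* solves 61 = 262 − 29·p*, so p* = (262 − 61)/29 ≈ 6.9310.
Strong-case type's separating payoff: 262 − 16 × p* = 262 − 16 × (262 − 61)/29 = 262 − 3216/29 ≈ 151.1034.
Pooling payoff: 0.27 × 262 + 0.73 × 61 = 115.27.
Difference: 151.1034 − 115.27 = 35.8334, i.e. 35.83 to two decimal places.
The strong-case type prefers to separate.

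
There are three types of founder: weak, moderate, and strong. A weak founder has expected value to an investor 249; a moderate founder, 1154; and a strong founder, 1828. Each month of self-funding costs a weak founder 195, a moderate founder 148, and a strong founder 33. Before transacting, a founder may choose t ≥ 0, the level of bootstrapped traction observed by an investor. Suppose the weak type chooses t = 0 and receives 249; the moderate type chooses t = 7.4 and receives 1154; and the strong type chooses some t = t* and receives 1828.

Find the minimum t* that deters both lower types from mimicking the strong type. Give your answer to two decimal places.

11.95

Weak type (on-path payoff 249) won't mimic when 249 ≥ 1828 − 195·t*, i.e. t* ≥ 8.10.
Moderate type (on-path payoff 1154 − 148×7.4 = 58.8) won't mimic when 58.8 ≥ 1828 − 148·t*, i.e. t* ≥ 11.95.
Both must hold, so t* = max(8.10, 11.95) = 11.95. The moderate type's constraint binds.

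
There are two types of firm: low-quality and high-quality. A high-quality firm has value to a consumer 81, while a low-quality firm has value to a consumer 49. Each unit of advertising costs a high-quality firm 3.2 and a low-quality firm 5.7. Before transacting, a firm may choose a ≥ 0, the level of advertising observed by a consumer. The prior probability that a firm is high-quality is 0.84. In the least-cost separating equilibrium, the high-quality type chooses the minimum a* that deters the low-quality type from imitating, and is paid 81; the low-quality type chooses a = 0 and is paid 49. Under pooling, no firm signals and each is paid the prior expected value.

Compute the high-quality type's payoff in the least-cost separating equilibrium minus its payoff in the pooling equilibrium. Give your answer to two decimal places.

-12.84

Least-cost separating signal: a* solves 49 = 81 − 5.7·a*, so a* = (81 − 49)/5.7 ≈ 5.6140.
High-quality type's separating payoff: 81 − 3.2 × a* = 81 − 3.2 × (81 − 49)/5.7 = 81 − 102.4/5.7 ≈ 63.0351.
Pooling payoff: 0.84 × 81 + 0.16 × 49 = 75.88.
Difference: 63.0351 − 75.88 = -12.8449, i.e. -12.84 to two decimal places.
The high-quality type would prefer the pooling outcome.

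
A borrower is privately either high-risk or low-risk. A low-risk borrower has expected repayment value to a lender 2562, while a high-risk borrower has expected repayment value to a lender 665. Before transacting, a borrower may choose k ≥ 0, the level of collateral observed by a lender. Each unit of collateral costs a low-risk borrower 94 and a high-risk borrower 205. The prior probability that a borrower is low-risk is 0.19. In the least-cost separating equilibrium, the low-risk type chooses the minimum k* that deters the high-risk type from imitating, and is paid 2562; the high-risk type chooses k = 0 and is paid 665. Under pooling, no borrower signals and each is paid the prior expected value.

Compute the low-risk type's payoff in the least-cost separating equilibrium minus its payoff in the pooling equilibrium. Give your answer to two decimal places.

666.73

Least-cost separating signal: k* solves 665 = 2562 − 205·k*, so k* = (2562 − 665)/205 ≈ 9.2537.
Low-risk type's separating payoff: 2562 − 94 × k* = 2562 − 94 × (2562 − 665)/205 = 2562 − 178318/205 ≈ 1692.1561.
Pooling payoff: 0.19 × 2562 + 0.81 × 665 = 1025.43.
Difference: 1692.1561 − 1025.43 = 666.7261, i.e. 666.73 to two decimal places.
The low-risk type prefers to separate.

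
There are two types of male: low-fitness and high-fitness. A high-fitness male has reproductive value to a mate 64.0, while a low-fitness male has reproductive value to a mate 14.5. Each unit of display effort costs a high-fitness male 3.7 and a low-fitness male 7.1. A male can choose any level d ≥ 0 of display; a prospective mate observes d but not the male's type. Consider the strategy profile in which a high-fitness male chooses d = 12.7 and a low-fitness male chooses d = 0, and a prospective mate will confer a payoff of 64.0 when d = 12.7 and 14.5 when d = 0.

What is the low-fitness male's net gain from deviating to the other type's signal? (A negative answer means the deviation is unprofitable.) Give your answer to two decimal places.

-40.67

Playing d = 0 the low-fitness male receives 14.5.
Deviating to d = 12.7 brings payment 64.0 at cost 7.1 × 12.7 = 90.17, netting -26.17.
Gain from deviating: -26.17 − 14.5 = -40.67.
The gain is negative, so the low-fitness type's incentive-compatibility constraint is satisfied.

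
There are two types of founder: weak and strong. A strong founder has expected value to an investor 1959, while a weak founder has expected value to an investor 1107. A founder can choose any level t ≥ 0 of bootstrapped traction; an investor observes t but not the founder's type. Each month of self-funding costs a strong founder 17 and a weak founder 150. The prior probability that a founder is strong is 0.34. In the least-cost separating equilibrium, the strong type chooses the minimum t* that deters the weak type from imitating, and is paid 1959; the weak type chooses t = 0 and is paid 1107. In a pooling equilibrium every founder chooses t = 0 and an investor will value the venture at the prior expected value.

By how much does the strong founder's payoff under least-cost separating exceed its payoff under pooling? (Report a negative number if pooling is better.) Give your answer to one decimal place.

Least-cost separating signal: t* solves 1107 = 1959 − 150·t*, so t* = (1959 − 1107)/150 = 5.68.
Strong type's separating payoff: 1959 − 17 × t* = 1959 − 17 × (1959 − 1107)/150 = 1959 − 14484/150 = 1862.44.
Pooling payoff: 0.34 × 1959 + 0.66 × 1107 = 1396.68.
Difference: 1862.44 − 1396.68 = 465.76, i.e. 465.8 to one decimal place.
The strong type prefers to separate.

465.8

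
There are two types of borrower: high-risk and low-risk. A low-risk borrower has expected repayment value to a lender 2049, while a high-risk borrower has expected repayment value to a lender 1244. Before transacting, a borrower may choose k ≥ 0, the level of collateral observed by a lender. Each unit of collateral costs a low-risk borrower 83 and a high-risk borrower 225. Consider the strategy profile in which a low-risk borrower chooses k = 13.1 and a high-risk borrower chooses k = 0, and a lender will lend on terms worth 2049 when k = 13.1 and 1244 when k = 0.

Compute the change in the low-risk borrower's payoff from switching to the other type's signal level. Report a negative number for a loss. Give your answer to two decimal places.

Playing k = 13.1 the low-risk borrower receives 2049 − 83 × 13.1 = 961.7.
Deviating to k = 0 yields 1244 instead.
Gain from deviating: 1244 − 961.7 = 282.30.
The gain is positive, so the low-risk type's incentive-compatibility constraint is violated — this profile is not a separating equilibrium.

282.30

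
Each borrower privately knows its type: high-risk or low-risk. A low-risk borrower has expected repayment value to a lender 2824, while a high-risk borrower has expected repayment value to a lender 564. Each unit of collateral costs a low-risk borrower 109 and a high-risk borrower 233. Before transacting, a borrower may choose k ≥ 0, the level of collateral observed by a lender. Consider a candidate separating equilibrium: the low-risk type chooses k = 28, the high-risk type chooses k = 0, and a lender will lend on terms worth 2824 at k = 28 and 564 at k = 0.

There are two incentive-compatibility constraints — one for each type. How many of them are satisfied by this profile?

Low-risk type: signal → 2824 − 109 × 28 = -228; deviate to 0 → 564. IC fails (-228 < 564).
High-risk type: stay at 0 → 564; mimic → 2824 − 233 × 28 = -3700. IC holds (564 ≥ -3700).
1 of 2 constraints hold, so this profile is not an equilibrium.

1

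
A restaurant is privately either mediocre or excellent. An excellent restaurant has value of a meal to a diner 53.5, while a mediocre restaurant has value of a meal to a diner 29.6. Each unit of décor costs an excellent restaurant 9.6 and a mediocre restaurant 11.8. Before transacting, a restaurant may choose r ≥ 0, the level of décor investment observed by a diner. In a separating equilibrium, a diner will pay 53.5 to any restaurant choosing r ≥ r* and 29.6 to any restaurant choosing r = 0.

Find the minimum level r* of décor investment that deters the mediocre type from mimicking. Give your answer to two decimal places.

2.03

A mediocre restaurant choosing r = 0 receives 29.6.
Imitating at r* instead would pay 53.5 at cost 11.8·r*, netting 53.5 − 11.8·r*.
Indifference: 29.6 = 53.5 − 11.8·r*, so r* = (53.5 − 29.6) / 11.8 ≈ 2.03.
This is the mediocre type's binding incentive-compatibility constraint; any r ≥ 2.03 sustains separation on that side.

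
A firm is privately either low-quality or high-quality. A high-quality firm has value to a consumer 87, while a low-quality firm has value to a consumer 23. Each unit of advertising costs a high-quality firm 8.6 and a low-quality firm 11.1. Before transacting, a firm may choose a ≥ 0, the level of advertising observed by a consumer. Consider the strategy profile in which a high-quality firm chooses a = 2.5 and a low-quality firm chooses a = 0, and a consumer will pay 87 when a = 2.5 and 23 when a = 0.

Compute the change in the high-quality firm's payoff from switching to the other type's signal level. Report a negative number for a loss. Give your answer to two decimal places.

-42.50

Playing a = 2.5 the high-quality firm receives 87 − 8.6 × 2.5 = 65.5.
Deviating to a = 0 yields 23 instead.
Gain from deviating: 23 − 65.5 = -42.50.
The gain is negative, so the high-quality type's incentive-compatibility constraint is satisfied.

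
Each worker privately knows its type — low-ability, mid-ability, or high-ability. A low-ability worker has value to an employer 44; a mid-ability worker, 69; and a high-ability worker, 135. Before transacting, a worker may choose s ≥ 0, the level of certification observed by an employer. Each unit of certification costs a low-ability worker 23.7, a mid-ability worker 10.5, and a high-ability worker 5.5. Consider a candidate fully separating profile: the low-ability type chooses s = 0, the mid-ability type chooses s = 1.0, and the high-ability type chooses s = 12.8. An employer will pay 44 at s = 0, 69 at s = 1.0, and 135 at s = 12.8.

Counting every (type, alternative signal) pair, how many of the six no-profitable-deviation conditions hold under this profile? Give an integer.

Mid-ability (own payoff 69 − 10.5×1.0 = 58.5): to s=0 gives 44 → no gain ✓; to s=12.8 gives 135 − 10.5×12.8 = 0.6 → no gain ✓.
Low-ability (own payoff 44): to s=1.0 gives 69 − 23.7×1.0 = 45.3 → profitable ✗; to s=12.8 gives 135 − 23.7×12.8 = -168.36 → no gain ✓.
High-ability (own payoff 135 − 5.5×12.8 = 64.6): to s=0 gives 44 → no gain ✓; to s=1.0 gives 69 − 5.5×1.0 = 63.5 → no gain ✓.
5 of the 6 constraints hold; not an equilibrium.

5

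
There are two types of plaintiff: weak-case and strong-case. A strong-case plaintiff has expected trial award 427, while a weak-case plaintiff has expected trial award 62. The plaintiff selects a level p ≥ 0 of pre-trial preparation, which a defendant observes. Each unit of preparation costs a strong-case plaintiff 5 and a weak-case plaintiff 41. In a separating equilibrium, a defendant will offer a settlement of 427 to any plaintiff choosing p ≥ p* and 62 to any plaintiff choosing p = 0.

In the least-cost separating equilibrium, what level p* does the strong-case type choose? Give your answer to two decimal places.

A weak-case plaintiff choosing p = 0 receives 62.
Imitating at p* instead would pay 427 at cost 41·p*, netting 427 − 41·p*.
Indifference: 62 = 427 − 41·p*, so p* = (427 − 62) / 41 ≈ 8.90.
This is the weak-case type's binding incentive-compatibility constraint; any p ≥ 8.90 sustains separation on that side.

8.90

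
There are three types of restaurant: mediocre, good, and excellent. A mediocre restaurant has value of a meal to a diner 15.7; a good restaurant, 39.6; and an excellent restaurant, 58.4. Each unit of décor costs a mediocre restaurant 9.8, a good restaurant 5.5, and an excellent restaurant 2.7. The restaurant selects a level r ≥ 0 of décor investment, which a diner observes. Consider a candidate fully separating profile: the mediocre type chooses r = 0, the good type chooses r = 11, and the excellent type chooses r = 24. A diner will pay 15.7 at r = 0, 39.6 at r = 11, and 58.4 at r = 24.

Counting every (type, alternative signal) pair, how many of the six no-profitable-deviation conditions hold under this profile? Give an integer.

3

Mediocre (own payoff 15.7): to r=11 gives 39.6 − 9.8×11 = -68.2 → no gain ✓; to r=24 gives 58.4 − 9.8×24 = -176.8 → no gain ✓.
Good (own payoff 39.6 − 5.5×11 = -20.9): to r=0 gives 15.7 → profitable ✗; to r=24 gives 58.4 − 5.5×24 = -73.6 → no gain ✓.
Excellent (own payoff 58.4 − 2.7×24 = -6.4): to r=0 gives 15.7 → profitable ✗; to r=11 gives 39.6 − 2.7×11 = 9.9 → profitable ✗.
3 of the 6 constraints hold; not an equilibrium.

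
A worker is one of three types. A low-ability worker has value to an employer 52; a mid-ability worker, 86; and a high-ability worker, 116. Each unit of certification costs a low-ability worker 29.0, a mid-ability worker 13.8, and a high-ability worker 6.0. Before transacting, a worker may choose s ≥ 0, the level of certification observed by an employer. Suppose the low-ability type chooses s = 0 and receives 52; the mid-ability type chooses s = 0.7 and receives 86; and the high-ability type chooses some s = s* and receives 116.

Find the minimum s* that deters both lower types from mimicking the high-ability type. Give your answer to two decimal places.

Mid-ability type (on-path payoff 86 − 13.8×0.7 = 76.34) won't mimic when 76.34 ≥ 116 − 13.8·s*, i.e. s* ≥ 2.87.
Low-ability type (on-path payoff 52) won't mimic when 52 ≥ 116 − 29.0·s*, i.e. s* ≥ 2.21.
Both must hold, so s* = max(2.21, 2.87) = 2.87. The mid-ability type's constraint binds.

2.87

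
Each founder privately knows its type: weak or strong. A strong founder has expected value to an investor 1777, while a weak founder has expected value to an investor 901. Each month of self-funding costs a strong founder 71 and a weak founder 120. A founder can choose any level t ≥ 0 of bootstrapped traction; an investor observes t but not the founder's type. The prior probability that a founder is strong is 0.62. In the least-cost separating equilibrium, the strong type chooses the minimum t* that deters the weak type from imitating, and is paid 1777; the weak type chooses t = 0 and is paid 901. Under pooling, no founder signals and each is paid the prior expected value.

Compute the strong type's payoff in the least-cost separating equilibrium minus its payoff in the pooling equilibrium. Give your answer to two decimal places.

-185.42

Least-cost separating signal: t* solves 901 = 1777 − 120·t*, so t* = (1777 − 901)/120 = 7.3.
Strong type's separating payoff: 1777 − 71 × t* = 1777 − 71 × (1777 − 901)/120 = 1777 − 62196/120 = 1258.7.
Pooling payoff: 0.62 × 1777 + 0.38 × 901 = 1444.12.
Difference: 1258.7 − 1444.12 = -185.42.
The strong type would prefer the pooling outcome.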